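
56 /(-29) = -56 /29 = -1.93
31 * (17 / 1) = 527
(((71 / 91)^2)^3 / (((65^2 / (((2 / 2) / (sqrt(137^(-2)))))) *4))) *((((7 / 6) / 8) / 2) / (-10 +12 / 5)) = -17549738897177 / 1000280595183717120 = -0.00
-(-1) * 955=955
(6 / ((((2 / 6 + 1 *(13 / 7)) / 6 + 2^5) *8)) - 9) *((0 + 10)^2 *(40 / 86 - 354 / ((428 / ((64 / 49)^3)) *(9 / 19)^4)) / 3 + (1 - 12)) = 35123386124583272165 / 3218438529712476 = 10913.18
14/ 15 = 0.93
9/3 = 3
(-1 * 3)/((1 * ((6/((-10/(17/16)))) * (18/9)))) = 40/17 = 2.35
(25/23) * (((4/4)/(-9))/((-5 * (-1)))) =-5/207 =-0.02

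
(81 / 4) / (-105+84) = -27 / 28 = -0.96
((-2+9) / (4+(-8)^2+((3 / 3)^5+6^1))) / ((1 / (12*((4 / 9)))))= 112 / 225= 0.50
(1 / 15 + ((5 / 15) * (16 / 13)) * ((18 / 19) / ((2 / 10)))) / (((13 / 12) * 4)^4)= 201069 / 35272835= 0.01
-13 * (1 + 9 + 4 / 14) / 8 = -117 / 7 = -16.71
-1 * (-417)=417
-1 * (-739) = 739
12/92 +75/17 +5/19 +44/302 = 5553987/1121779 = 4.95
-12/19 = -0.63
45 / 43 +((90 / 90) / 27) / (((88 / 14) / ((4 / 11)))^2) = 17790922 / 16998201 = 1.05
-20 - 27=-47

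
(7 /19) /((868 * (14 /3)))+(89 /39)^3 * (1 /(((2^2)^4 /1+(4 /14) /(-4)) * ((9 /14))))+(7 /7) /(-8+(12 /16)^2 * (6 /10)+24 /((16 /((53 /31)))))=-98779154852827175 /797694501393860616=-0.12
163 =163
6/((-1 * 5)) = -6/5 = -1.20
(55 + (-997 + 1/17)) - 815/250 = -803421/850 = -945.20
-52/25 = -2.08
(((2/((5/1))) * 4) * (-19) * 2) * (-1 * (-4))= -1216/5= -243.20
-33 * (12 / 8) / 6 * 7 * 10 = -1155 / 2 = -577.50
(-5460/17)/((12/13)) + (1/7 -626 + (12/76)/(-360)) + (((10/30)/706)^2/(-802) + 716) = -5242611447031799/20336061698820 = -257.80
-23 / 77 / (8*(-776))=23 / 478016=0.00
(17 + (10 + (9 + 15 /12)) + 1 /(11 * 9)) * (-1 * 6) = -14755 /66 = -223.56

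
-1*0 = 0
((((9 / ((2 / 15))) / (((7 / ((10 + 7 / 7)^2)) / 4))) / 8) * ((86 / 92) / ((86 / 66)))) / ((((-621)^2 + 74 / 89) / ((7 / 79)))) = 4361445 / 45355125448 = 0.00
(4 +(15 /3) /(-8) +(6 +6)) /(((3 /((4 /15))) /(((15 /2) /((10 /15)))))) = 123 /8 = 15.38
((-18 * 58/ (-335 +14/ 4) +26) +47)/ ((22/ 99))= 151461/ 442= 342.67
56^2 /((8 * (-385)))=-1.02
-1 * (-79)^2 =-6241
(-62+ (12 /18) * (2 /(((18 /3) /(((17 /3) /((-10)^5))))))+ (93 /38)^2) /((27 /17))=-464043366829 /13158450000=-35.27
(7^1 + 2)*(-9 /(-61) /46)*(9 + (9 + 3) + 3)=972 /1403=0.69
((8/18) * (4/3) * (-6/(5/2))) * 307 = -19648/45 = -436.62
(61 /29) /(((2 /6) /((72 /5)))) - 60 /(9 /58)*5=-801472 /435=-1842.46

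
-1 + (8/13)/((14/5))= -71/91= -0.78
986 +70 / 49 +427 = 9901 / 7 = 1414.43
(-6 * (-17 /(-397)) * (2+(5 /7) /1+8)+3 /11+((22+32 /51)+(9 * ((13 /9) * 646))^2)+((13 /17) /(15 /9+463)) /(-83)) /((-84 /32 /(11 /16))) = -12721670382241891405 /688729807836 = -18471206.32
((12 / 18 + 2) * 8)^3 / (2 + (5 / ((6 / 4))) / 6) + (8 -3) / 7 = 1835353 / 483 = 3799.90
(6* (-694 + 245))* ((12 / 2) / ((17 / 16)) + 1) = -304422 / 17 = -17907.18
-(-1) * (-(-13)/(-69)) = -13/69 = -0.19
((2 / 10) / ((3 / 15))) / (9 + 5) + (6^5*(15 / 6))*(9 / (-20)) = -122471 / 14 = -8747.93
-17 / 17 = -1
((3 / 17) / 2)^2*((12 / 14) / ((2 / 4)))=27 / 2023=0.01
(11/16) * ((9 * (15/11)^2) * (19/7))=38475/1232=31.23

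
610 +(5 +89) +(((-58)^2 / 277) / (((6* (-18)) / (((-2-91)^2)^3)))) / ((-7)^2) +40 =-20152535986155 / 13573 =-1484751785.62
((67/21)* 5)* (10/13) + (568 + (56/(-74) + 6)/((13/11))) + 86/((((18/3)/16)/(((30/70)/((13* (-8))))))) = 5896586/10101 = 583.76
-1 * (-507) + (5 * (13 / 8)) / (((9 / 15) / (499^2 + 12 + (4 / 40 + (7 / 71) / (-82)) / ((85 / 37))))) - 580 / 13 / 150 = 260360558497517 / 77199720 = 3372558.33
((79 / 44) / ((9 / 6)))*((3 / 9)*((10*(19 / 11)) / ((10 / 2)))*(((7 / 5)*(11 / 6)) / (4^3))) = 10507 / 190080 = 0.06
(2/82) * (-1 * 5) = -5/41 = -0.12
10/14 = 5/7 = 0.71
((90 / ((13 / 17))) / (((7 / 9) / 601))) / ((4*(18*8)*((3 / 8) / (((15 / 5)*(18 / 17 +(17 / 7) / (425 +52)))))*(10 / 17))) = 617014847 / 270088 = 2284.50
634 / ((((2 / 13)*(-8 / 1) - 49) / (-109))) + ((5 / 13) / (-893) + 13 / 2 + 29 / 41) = 859680068941 / 621615514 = 1382.98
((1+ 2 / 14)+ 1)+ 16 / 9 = 3.92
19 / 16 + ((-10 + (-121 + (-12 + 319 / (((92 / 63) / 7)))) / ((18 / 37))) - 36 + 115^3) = 5046494363 / 3312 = 1523699.99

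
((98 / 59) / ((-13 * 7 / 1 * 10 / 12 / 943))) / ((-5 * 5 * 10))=39606 / 479375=0.08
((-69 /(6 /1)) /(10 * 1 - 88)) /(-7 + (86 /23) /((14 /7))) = -529 /18408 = -0.03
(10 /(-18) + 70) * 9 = 625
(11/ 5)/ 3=11/ 15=0.73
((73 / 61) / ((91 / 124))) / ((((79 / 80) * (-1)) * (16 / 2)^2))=-11315 / 438529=-0.03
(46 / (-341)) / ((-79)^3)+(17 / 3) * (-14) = -40014059024 / 504378897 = -79.33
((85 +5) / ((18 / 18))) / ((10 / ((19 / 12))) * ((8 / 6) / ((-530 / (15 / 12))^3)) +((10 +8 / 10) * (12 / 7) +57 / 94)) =6700536914400 / 1423541618503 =4.71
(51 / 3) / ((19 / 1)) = 17 / 19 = 0.89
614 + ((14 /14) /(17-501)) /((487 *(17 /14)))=614.00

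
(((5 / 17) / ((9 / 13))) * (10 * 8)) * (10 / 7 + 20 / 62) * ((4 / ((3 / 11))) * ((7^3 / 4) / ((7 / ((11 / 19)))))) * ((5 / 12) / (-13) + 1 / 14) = 10406000 / 42687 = 243.77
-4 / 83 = -0.05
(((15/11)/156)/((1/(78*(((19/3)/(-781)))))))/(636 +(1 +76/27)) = -513/59363810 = -0.00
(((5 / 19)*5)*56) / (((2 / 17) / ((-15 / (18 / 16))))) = -476000 / 57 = -8350.88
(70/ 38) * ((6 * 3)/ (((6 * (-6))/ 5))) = -175/ 38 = -4.61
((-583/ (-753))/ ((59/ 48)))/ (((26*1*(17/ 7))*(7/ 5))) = 23320/ 3272789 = 0.01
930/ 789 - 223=-58339/ 263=-221.82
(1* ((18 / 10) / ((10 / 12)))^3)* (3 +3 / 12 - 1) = 354294 / 15625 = 22.67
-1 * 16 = -16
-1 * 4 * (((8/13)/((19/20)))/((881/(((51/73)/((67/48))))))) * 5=-7833600/1064315837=-0.01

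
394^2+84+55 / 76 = 155320.72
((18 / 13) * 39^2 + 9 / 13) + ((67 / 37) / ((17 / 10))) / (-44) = 378976951 / 179894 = 2106.67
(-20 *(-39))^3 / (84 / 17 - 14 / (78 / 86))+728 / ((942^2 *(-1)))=-34898692412541178 / 771784839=-45218162.69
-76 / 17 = -4.47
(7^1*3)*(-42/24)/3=-49/4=-12.25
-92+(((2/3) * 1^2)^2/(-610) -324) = -416.00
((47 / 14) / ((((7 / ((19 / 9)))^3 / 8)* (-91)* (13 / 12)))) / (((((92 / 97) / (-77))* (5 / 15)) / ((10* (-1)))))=-13758879640 / 755947647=-18.20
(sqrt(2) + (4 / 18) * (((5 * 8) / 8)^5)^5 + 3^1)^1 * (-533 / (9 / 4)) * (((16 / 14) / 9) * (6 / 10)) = -10166168212890625460512 / 8505 - 17056 * sqrt(2) / 945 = -1195316662303424535.87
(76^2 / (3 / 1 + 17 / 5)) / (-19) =-47.50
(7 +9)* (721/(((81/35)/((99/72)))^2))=106870225/26244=4072.18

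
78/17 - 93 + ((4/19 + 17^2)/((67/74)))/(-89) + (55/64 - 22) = -13946622761/123267136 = -113.14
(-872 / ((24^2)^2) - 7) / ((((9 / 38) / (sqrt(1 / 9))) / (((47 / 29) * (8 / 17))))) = -259338809 / 34502112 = -7.52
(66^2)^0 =1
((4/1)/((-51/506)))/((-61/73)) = 147752/3111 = 47.49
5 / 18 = 0.28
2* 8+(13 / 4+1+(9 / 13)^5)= 30310929 / 1485172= 20.41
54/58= 0.93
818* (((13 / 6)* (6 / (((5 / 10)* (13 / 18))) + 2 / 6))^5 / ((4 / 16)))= 51609613351194109 / 236196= 218503333465.40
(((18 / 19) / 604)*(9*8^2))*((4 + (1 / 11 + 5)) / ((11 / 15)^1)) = 3888000 / 347149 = 11.20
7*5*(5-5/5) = 140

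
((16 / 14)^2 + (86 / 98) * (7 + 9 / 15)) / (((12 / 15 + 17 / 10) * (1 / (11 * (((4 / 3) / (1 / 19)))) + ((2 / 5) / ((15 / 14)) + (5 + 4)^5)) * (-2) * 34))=-2450316 / 3084095812189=-0.00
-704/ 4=-176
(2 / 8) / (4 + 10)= 0.02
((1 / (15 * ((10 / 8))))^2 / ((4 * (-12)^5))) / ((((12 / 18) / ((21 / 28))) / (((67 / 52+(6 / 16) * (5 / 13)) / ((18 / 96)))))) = -0.00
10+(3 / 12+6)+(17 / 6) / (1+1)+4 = 65 / 3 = 21.67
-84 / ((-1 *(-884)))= -21 / 221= -0.10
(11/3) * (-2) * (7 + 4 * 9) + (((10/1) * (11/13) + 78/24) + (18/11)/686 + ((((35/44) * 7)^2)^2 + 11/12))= 33020344425457/50138280192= 658.59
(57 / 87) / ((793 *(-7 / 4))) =-0.00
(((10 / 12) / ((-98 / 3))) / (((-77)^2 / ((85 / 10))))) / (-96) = 85 / 223120128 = 0.00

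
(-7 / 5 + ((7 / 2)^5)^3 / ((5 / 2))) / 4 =949512279051 / 65536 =14488407.58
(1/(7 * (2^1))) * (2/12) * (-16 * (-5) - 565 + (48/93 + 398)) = -383/372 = -1.03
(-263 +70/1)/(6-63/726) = -46706/1431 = -32.64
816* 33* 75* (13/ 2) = 13127400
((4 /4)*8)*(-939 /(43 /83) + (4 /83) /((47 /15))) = -2432237256 /167743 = -14499.78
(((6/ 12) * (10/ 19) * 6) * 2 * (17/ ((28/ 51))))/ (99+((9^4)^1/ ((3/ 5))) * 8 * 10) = 1445/ 12929063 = 0.00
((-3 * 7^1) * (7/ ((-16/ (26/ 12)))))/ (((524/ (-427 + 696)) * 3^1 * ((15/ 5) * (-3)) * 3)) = -171353/ 1358208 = -0.13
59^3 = 205379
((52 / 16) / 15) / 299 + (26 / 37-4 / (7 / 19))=-3629141 / 357420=-10.15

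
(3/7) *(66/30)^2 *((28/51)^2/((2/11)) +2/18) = 556721/151725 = 3.67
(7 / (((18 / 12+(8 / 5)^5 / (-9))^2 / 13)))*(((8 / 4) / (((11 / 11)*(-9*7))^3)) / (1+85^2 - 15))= -1015625000 / 1128625289083971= -0.00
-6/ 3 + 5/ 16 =-27/ 16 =-1.69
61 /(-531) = -61 /531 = -0.11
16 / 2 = 8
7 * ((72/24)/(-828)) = -7/276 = -0.03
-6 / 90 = -1 / 15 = -0.07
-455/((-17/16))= 428.24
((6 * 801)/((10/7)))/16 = 16821/80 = 210.26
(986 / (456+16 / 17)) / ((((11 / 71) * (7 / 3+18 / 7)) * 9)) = 4165357 / 13201716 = 0.32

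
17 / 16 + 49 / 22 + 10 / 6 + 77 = 43273 / 528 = 81.96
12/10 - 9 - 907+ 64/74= -169078/185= -913.94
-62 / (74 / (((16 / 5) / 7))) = -496 / 1295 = -0.38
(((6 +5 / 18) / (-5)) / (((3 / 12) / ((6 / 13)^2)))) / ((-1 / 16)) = 14464 / 845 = 17.12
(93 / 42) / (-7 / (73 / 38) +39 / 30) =-11315 / 11977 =-0.94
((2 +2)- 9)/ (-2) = 5/ 2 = 2.50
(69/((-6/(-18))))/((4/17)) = 3519/4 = 879.75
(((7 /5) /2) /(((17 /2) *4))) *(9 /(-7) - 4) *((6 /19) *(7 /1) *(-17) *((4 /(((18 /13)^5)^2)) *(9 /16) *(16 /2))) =35705349388891 /12562755056640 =2.84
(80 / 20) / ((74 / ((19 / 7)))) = 0.15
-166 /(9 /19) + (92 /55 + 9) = -168187 /495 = -339.77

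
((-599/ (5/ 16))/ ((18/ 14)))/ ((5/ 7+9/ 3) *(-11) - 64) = 234808/ 16515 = 14.22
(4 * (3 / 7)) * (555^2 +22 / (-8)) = 528038.14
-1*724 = -724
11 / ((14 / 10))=55 / 7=7.86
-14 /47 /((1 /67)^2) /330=-31423 /7755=-4.05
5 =5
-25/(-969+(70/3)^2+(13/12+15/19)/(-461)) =7883100/133873837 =0.06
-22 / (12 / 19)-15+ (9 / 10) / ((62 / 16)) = -46129 / 930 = -49.60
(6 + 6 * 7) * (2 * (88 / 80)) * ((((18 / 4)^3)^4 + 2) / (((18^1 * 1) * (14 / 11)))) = 34173974905433 / 107520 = 317838308.27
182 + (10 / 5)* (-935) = -1688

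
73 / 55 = 1.33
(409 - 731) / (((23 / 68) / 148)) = -140896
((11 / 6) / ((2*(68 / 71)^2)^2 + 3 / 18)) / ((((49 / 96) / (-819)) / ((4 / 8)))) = -1569832005456 / 3769952935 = -416.41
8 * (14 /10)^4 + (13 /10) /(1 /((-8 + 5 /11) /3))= 1132853 /41250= 27.46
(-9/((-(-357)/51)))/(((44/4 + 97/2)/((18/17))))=-324/14161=-0.02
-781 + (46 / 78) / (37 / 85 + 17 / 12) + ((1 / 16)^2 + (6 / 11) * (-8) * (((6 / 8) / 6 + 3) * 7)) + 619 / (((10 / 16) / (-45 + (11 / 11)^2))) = -15370436245781 / 345762560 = -44453.73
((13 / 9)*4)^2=2704 / 81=33.38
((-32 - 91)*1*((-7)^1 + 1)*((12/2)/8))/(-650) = -1107/1300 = -0.85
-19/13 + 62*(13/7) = 10345/91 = 113.68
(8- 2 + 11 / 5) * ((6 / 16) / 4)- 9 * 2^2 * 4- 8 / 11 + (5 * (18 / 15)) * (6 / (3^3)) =-753061 / 5280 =-142.63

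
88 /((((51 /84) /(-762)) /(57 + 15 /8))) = -110541816 /17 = -6502459.76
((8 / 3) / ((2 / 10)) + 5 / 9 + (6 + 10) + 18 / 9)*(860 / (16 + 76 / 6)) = 2870 / 3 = 956.67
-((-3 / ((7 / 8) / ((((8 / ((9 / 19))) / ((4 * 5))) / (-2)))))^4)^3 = -152097843090208773684330496 / 1795856326022129150390625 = -84.69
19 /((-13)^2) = 19 /169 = 0.11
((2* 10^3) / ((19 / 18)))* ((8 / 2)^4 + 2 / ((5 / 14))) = 9417600 / 19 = 495663.16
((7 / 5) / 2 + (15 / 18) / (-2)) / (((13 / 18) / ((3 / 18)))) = 17 / 260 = 0.07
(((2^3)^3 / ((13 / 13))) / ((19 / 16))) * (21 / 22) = 86016 / 209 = 411.56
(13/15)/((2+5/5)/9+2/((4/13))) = 26/205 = 0.13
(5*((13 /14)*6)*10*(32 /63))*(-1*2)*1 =-41600 /147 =-282.99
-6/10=-3/5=-0.60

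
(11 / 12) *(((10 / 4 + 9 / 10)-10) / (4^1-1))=-2.02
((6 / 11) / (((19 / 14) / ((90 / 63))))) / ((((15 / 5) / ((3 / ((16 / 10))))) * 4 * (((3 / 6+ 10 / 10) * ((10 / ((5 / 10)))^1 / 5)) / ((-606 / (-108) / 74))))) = 2525 / 2227104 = 0.00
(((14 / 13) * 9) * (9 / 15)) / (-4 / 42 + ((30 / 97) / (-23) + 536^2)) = 8854839 / 437453243630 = 0.00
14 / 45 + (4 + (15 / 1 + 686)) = 31739 / 45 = 705.31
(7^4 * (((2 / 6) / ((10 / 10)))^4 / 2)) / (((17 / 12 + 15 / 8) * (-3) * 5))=-9604 / 31995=-0.30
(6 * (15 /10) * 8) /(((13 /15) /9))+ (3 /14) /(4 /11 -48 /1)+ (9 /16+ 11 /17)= 2428308703 /3242512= 748.90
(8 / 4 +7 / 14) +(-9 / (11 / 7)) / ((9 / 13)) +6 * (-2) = -391 / 22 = -17.77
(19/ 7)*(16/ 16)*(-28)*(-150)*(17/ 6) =32300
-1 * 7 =-7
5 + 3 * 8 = 29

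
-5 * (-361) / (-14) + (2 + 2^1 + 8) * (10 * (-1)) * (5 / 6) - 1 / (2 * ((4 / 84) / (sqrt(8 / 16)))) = -3205 / 14 - 21 * sqrt(2) / 4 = -236.35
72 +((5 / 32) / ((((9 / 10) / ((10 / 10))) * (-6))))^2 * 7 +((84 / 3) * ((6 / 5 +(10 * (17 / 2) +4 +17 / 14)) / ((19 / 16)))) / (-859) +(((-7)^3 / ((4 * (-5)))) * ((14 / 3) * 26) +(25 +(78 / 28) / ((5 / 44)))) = 938082000102629 / 426424642560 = 2199.88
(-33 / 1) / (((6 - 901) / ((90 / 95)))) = 594 / 17005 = 0.03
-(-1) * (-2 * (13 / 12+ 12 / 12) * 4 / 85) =-10 / 51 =-0.20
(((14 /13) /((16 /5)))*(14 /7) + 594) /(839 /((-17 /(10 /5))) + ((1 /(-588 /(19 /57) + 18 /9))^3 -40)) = -718932741666262 /167689112144333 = -4.29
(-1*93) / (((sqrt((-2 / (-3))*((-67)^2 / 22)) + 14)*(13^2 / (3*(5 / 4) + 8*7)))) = -5134437 / 668902 + 1489209*sqrt(33) / 1337804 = -1.28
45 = 45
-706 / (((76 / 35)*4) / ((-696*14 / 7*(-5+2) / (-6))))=1074885 / 19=56572.89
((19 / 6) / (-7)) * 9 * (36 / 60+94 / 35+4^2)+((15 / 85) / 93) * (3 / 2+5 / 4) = -8109991 / 103292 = -78.52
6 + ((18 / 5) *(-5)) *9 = -156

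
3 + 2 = 5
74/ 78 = 37/ 39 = 0.95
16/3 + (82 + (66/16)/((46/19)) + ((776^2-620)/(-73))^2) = 399504585558857/5883216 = 67905816.40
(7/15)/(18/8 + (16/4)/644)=4508/21795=0.21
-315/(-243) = 1.30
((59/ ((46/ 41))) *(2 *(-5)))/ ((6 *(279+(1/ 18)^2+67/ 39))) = -8490690/ 27195131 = -0.31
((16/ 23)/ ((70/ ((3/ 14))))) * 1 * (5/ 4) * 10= 30/ 1127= 0.03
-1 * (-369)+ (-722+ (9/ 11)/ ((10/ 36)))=-19253/ 55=-350.05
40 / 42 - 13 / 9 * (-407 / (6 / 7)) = 686.82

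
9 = 9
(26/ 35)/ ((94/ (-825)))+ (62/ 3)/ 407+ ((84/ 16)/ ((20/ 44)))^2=20396135149/ 160683600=126.93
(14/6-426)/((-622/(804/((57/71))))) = 12092294/17727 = 682.14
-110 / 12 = -55 / 6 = -9.17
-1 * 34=-34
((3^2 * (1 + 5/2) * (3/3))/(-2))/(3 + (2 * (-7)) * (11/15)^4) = 3189375/212396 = 15.02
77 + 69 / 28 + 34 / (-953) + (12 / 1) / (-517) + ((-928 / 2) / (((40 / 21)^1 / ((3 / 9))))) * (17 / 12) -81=-24134334139 / 206934420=-116.63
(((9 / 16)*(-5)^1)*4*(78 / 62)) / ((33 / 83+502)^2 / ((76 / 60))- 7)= -229713705 / 3234066664472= -0.00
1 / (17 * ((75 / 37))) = 37 / 1275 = 0.03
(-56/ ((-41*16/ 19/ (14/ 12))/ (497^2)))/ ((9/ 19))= 986752.98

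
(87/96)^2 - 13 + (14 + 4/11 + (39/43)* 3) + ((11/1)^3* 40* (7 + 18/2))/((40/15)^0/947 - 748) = -77807990109561/68618632192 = -1133.92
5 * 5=25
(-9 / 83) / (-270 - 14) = 9 / 23572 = 0.00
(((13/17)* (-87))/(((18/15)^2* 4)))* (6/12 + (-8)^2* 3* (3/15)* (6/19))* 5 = -22610575/31008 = -729.19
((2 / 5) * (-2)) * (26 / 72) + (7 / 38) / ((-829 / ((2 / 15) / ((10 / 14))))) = -1023962 / 3543975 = -0.29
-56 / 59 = -0.95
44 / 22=2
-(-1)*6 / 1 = 6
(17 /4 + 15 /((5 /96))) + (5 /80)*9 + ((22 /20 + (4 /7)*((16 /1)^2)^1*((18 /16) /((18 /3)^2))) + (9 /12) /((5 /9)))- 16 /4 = 165667 /560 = 295.83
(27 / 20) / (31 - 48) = -27 / 340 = -0.08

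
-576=-576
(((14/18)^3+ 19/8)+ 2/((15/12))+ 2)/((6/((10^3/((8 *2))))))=4698775/69984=67.14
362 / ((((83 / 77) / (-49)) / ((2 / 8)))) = -682913 / 166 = -4113.93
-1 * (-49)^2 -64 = -2465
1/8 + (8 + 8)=16.12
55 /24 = 2.29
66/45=1.47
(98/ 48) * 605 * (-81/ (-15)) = 53361/ 8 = 6670.12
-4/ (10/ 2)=-4/ 5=-0.80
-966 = -966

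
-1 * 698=-698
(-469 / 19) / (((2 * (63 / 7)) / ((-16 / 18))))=1876 / 1539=1.22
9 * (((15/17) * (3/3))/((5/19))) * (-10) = -5130/17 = -301.76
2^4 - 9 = 7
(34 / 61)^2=1156 / 3721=0.31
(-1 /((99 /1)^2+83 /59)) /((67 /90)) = -2655 /19374457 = -0.00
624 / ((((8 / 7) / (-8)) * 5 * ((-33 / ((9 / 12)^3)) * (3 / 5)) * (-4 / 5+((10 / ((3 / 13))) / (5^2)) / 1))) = 1755 / 88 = 19.94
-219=-219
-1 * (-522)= 522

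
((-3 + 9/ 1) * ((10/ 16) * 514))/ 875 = 771/ 350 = 2.20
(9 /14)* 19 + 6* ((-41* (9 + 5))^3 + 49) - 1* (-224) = -15886007393 /14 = -1134714813.79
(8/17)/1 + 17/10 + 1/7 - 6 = -4387/1190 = -3.69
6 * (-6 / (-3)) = 12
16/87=0.18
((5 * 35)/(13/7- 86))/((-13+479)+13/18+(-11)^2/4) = -44100/10537799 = -0.00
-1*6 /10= -3 /5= -0.60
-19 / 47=-0.40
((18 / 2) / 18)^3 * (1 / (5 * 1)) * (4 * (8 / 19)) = 4 / 95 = 0.04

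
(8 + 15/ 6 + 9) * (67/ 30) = 871/ 20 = 43.55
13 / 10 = 1.30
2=2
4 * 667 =2668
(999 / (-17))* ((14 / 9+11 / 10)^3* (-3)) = 505121003 / 153000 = 3301.44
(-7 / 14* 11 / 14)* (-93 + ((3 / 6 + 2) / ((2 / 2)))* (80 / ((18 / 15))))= -2431 / 84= -28.94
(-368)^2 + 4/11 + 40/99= 13407052/99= 135424.77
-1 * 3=-3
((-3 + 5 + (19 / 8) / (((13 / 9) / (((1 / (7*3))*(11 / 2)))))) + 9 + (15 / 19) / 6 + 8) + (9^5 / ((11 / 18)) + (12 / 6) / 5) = 147048211143 / 1521520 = 96645.60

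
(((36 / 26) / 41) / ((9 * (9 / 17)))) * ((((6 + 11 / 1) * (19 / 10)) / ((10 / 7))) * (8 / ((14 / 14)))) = 153748 / 119925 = 1.28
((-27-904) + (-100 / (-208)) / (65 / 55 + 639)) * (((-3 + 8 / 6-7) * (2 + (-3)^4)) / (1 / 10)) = 141480567035 / 21126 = 6696987.93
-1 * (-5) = 5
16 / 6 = 8 / 3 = 2.67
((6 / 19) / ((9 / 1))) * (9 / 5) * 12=72 / 95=0.76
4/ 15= 0.27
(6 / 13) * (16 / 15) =32 / 65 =0.49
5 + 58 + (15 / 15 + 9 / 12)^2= 1057 / 16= 66.06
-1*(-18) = 18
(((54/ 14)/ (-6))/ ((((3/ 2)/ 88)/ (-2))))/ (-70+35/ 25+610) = 2640/ 18949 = 0.14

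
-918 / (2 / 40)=-18360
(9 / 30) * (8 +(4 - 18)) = -9 / 5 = -1.80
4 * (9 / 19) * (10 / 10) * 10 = 360 / 19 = 18.95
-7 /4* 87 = -609 /4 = -152.25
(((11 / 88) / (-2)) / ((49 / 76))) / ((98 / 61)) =-0.06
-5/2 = -2.50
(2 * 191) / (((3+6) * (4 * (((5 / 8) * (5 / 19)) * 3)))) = 14516 / 675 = 21.51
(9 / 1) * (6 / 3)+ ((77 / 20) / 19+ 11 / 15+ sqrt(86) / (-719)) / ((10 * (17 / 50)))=70835 / 3876-5 * sqrt(86) / 12223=18.27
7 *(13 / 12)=91 / 12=7.58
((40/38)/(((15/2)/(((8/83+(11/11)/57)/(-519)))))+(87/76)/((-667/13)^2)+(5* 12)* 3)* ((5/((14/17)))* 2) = 131401774002605185/60118323747804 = 2185.72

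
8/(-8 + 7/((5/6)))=20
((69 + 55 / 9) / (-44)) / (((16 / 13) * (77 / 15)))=-10985 / 40656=-0.27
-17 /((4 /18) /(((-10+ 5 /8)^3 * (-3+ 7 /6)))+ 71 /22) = -473343750 /89863471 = -5.27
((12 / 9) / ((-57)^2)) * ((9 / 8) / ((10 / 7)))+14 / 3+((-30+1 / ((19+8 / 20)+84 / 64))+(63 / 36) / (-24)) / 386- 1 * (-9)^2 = -2822875414321 / 36943411520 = -76.41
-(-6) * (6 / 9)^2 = 8 / 3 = 2.67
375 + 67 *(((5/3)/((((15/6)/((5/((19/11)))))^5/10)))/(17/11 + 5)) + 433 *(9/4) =1704.33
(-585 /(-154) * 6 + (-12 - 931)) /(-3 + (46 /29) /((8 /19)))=-1199.37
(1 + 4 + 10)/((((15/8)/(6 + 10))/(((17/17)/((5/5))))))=128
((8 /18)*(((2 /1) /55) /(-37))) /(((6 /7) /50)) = -280 /10989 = -0.03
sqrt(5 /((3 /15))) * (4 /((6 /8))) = 26.67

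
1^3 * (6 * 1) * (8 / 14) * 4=96 / 7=13.71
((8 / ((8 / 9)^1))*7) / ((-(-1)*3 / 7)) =147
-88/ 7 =-12.57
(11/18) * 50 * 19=5225/9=580.56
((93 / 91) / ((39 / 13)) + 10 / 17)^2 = 2064969 / 2393209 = 0.86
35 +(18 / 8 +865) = 3609 / 4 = 902.25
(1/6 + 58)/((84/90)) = 1745/28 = 62.32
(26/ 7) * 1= 26/ 7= 3.71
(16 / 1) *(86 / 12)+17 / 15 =579 / 5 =115.80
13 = 13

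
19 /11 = 1.73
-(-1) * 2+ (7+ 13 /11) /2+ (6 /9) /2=212 /33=6.42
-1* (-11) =11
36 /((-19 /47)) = -1692 /19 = -89.05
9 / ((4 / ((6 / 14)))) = 27 / 28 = 0.96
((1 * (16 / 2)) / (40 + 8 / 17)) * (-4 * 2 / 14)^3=-544 / 14749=-0.04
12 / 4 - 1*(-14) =17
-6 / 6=-1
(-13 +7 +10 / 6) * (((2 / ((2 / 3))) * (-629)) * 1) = 8177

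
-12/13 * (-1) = 12/13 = 0.92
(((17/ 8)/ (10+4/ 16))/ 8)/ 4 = 17/ 2624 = 0.01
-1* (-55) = 55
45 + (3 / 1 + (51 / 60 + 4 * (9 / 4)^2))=69.10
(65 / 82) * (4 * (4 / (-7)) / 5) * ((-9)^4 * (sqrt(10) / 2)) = -341172 * sqrt(10) / 287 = -3759.17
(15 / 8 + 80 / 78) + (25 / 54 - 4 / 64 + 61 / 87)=651823 / 162864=4.00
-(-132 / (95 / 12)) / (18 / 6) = 528 / 95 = 5.56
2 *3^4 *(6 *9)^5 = 74384733888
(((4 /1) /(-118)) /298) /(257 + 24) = -1 /2470271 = -0.00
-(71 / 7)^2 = -5041 / 49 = -102.88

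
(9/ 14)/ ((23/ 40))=1.12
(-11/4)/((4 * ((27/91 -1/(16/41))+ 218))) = -1001/314109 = -0.00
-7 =-7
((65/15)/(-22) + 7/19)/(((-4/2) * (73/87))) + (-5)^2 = 1519465/61028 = 24.90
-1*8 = -8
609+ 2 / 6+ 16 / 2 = 1852 / 3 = 617.33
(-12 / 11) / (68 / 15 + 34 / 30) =-0.19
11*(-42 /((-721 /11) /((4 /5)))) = 2904 /515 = 5.64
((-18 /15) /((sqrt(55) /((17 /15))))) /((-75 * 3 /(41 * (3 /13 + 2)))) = 40426 * sqrt(55) /4021875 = 0.07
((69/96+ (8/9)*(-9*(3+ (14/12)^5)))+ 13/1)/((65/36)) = -214403/14040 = -15.27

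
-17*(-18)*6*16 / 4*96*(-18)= -12690432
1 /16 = 0.06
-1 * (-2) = 2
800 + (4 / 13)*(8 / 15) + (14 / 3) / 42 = 800.28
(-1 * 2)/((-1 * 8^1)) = 1/4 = 0.25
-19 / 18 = -1.06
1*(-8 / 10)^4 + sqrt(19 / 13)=256 / 625 + sqrt(247) / 13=1.62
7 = 7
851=851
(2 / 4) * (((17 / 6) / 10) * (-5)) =-17 / 24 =-0.71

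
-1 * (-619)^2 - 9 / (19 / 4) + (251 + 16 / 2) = -7275174 / 19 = -382903.89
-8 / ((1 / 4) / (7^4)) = -76832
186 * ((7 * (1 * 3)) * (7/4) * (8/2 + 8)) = 82026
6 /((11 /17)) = 102 /11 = 9.27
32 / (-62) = -16 / 31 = -0.52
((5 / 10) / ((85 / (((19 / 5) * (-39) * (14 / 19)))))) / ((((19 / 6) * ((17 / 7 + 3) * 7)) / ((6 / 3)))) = -1638 / 153425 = -0.01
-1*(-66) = 66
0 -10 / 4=-5 / 2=-2.50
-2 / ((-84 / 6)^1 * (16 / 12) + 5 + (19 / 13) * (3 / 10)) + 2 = 11098 / 5159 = 2.15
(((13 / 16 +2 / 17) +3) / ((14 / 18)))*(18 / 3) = 28863 / 952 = 30.32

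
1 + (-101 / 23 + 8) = 106 / 23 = 4.61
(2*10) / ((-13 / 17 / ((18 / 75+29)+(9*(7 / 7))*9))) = -14416 / 5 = -2883.20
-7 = -7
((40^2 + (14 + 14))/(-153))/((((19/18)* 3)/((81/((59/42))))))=-3692304/19057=-193.75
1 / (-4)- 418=-1673 / 4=-418.25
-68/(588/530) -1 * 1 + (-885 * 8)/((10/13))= -1362145/147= -9266.29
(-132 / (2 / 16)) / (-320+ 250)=528 / 35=15.09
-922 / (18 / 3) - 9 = -488 / 3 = -162.67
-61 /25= -2.44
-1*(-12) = 12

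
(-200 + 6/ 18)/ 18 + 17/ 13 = -9.78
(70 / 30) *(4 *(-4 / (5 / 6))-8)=-952 / 15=-63.47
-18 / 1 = -18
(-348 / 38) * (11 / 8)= -957 / 76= -12.59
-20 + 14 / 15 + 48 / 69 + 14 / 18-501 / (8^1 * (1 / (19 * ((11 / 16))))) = -110704567 / 132480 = -835.63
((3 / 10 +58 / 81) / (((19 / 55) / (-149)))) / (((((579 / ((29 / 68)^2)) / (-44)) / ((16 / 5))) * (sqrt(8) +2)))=4.01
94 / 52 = 47 / 26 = 1.81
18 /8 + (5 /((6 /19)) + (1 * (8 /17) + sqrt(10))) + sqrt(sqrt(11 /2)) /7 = 11^(1 /4) * 2^(3 /4) /14 + sqrt(10) + 3785 /204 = 21.93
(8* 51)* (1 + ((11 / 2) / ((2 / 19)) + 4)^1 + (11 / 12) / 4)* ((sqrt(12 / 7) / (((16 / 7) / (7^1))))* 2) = 328321* sqrt(21) / 8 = 188069.48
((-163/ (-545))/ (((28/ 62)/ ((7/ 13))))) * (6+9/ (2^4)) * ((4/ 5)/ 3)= 35371/ 56680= 0.62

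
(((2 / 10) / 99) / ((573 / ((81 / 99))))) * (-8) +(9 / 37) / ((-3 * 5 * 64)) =-226943 / 820902720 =-0.00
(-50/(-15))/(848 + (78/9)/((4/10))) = 10/2609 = 0.00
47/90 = 0.52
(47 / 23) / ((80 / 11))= 517 / 1840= 0.28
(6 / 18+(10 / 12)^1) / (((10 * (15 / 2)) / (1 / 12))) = 7 / 5400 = 0.00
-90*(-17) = 1530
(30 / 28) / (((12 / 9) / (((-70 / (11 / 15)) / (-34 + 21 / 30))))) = 1875 / 814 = 2.30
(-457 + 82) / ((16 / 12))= -1125 / 4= -281.25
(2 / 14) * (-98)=-14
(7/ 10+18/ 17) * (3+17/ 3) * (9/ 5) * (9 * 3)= 740.82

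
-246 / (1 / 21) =-5166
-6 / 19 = -0.32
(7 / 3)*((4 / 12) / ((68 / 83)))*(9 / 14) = 83 / 136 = 0.61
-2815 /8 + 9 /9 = -2807 /8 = -350.88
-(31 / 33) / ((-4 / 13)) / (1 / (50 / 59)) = 2.59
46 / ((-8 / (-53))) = 1219 / 4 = 304.75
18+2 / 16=145 / 8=18.12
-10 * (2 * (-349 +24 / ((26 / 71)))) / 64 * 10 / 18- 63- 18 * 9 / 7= -483941 / 13104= -36.93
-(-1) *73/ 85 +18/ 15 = 2.06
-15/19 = -0.79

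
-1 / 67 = -0.01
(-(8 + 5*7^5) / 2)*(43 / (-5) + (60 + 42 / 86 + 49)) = -1822976713 / 430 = -4239480.73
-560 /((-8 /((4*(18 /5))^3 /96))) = 54432 /25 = 2177.28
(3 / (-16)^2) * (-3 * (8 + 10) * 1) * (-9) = 729 / 128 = 5.70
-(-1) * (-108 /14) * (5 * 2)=-540 /7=-77.14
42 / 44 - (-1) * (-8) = -155 / 22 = -7.05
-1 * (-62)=62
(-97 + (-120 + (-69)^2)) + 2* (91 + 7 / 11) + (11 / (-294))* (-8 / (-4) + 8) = 7643395 / 1617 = 4726.90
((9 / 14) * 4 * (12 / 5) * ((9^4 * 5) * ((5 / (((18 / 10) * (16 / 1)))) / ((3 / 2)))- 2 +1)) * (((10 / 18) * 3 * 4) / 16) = 273303 / 28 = 9760.82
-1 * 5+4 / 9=-41 / 9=-4.56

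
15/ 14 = 1.07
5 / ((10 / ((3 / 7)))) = 3 / 14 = 0.21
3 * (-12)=-36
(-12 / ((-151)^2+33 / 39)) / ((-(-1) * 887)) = -13 / 21910674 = -0.00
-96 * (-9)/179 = 864/179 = 4.83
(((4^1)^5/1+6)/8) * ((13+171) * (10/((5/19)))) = 900220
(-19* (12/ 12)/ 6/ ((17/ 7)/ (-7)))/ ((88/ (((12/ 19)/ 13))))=49/ 9724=0.01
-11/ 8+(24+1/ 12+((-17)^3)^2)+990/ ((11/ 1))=579304361/ 24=24137681.71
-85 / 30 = -17 / 6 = -2.83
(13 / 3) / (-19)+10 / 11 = 427 / 627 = 0.68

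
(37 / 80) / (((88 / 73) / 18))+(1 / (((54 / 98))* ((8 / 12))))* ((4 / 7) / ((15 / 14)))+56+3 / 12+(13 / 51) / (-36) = 64.60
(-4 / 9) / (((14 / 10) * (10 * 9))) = -2 / 567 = -0.00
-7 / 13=-0.54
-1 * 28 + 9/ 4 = -25.75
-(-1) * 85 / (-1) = -85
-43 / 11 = -3.91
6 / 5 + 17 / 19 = 199 / 95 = 2.09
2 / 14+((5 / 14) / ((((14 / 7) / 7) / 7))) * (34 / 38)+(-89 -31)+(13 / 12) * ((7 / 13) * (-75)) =-155.78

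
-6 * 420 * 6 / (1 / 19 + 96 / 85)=-24418800 / 1909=-12791.41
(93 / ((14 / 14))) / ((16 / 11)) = 1023 / 16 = 63.94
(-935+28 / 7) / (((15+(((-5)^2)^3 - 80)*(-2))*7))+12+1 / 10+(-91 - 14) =-5773469 / 62150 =-92.90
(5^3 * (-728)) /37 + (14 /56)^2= -1455963 /592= -2459.40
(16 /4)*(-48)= -192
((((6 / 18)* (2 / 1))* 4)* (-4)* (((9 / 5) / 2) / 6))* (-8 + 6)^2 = -32 / 5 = -6.40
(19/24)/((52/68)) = 323/312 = 1.04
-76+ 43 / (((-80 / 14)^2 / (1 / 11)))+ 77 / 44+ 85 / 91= -117231063 / 1601600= -73.20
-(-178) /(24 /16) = 356 /3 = 118.67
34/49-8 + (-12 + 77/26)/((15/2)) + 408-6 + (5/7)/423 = 106026392/269451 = 393.49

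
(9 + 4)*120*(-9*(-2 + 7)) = -70200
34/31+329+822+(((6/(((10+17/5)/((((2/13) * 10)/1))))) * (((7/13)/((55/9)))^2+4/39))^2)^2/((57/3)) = 68291267883393071817499265468987161/59275634919739597428391849521709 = 1152.10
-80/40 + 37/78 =-1.53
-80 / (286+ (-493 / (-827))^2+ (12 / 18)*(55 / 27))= -0.28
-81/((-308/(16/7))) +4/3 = 3128/1617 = 1.93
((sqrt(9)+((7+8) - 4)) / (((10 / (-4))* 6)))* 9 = -42 / 5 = -8.40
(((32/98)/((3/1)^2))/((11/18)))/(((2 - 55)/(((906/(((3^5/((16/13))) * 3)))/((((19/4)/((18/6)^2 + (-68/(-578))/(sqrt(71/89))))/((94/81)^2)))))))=-5465030656/1249957912203 - 10930061312 * sqrt(6319)/13578292800261189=-0.00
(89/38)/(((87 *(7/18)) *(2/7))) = 267/1102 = 0.24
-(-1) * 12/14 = 0.86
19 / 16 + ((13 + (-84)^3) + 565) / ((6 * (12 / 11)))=-13026601 / 144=-90462.51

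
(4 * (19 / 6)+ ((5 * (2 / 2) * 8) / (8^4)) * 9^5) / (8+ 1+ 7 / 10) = 4525955 / 74496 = 60.75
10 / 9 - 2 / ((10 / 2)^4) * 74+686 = 3863668 / 5625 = 686.87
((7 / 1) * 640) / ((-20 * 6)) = -112 / 3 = -37.33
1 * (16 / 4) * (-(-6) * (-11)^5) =-3865224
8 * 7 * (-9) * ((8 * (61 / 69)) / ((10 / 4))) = -163968 / 115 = -1425.81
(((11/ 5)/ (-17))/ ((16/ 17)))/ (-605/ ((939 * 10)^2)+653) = -9698931/ 46061104556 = -0.00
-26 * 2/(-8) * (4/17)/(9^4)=26/111537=0.00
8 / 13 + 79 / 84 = 1699 / 1092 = 1.56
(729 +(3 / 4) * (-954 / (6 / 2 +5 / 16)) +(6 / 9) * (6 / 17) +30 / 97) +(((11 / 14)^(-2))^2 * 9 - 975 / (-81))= 357999841382 / 651861243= 549.20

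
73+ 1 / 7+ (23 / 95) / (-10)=486239 / 6650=73.12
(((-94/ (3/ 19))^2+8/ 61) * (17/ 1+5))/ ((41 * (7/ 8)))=217345.84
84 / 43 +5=6.95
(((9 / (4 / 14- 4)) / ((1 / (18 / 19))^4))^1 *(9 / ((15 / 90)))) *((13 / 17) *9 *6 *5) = -48212327520 / 2215457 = -21761.80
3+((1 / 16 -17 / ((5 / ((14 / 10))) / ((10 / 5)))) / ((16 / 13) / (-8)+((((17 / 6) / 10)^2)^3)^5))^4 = 545794237854644137612773758364914097415978144621382095184023550753970862406686026959747107972367228009006005981394697372524398845218654888627838934927144059162509018331388311544524531182346937841310641156645041856805042483 / 38218182389761722813310881155170348993941077498988142191867805677600271379256655171124018123923458282740464899124174799615072884962875946311642381353054169672777129437181508177060782312613770213718881680618935014161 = 14281009.82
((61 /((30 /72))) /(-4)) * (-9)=1647 /5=329.40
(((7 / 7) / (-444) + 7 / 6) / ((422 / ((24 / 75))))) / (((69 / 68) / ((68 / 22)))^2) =251231168 / 30664529775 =0.01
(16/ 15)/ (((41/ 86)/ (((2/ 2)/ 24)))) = 0.09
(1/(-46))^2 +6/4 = 3175/2116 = 1.50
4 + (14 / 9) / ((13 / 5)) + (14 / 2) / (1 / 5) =39.60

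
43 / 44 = 0.98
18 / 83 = 0.22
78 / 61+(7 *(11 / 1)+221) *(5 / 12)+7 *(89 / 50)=630917 / 4575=137.91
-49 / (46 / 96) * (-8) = 18816 / 23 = 818.09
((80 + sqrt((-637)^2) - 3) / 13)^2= 509796 / 169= 3016.54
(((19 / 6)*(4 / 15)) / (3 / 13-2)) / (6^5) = -0.00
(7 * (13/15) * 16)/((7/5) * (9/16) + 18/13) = 302848/6777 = 44.69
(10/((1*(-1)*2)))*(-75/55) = 75/11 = 6.82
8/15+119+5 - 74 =50.53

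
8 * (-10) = -80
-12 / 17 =-0.71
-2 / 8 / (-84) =1 / 336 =0.00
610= 610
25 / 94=0.27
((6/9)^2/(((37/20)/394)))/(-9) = -31520/2997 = -10.52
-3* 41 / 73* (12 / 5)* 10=-2952 / 73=-40.44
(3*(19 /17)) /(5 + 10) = 19 /85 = 0.22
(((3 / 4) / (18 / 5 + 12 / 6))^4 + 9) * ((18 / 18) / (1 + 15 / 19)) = 26908142931 / 5349965824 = 5.03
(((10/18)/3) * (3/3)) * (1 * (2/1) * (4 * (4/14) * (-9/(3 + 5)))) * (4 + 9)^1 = -130/21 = -6.19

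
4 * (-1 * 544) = -2176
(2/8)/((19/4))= 1/19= 0.05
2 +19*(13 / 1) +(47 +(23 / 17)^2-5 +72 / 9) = 86940 / 289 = 300.83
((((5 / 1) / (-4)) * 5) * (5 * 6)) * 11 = -4125 / 2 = -2062.50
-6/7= -0.86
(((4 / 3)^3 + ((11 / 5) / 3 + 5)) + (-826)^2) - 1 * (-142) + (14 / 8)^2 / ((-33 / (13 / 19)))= 308074411591 / 451440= 682426.04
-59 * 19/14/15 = -1121/210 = -5.34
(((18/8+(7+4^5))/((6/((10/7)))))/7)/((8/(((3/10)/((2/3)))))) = 12399/6272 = 1.98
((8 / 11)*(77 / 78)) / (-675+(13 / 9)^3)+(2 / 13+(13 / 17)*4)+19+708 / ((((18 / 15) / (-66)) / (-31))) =65345524193377 / 54131519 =1207162.21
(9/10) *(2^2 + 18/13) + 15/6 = 191/26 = 7.35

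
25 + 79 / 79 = 26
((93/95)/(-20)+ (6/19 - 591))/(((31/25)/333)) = -373756869/2356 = -158640.44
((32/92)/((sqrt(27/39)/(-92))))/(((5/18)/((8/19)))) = -1536 * sqrt(13)/95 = -58.30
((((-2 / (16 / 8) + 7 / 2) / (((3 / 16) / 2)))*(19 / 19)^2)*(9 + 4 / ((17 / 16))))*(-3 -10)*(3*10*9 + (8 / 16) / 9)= -548515240 / 459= -1195022.31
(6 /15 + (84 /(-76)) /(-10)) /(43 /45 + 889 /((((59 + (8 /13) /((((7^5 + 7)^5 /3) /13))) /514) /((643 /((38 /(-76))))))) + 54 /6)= -1730459659326309600138243 /33759557764099121203503044863072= -0.00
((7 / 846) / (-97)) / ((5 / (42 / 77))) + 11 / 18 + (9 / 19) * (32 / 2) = 702335947 / 85754790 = 8.19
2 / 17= 0.12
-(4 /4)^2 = -1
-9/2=-4.50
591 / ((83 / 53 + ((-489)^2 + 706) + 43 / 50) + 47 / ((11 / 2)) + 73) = 17227650 / 6993404819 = 0.00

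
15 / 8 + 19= 167 / 8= 20.88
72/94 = 36/47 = 0.77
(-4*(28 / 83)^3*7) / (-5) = 614656 / 2858935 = 0.21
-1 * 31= -31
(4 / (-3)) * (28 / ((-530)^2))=-28 / 210675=-0.00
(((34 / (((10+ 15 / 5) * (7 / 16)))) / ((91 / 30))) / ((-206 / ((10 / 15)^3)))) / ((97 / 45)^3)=-220320000 / 778458046639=-0.00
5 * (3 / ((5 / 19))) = 57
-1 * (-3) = 3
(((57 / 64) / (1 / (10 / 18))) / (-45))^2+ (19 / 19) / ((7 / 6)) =17918431 / 20901888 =0.86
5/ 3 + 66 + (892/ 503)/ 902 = 46052497/ 680559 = 67.67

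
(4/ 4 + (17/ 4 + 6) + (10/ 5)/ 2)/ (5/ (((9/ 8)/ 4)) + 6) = 441/ 856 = 0.52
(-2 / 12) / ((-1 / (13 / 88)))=13 / 528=0.02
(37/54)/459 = 37/24786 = 0.00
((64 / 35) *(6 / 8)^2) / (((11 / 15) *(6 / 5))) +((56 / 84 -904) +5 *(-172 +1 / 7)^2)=237330685 / 1617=146772.22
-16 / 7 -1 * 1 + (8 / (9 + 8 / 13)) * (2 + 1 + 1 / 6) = -1709 / 2625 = -0.65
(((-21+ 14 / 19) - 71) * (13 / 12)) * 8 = -790.95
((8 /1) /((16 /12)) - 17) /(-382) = 11 /382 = 0.03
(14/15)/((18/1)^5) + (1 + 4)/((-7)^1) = -70858751/99202320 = -0.71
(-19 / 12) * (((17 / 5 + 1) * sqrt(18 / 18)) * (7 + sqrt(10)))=-1463 / 30 - 209 * sqrt(10) / 30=-70.80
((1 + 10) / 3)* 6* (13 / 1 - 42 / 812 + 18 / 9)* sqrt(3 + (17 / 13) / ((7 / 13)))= 9537* sqrt(266) / 203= 766.23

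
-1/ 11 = -0.09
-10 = -10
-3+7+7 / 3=19 / 3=6.33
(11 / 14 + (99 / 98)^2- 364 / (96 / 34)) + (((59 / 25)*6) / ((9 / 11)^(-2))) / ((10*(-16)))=-127.17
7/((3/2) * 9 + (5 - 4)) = 14/29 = 0.48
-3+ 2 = -1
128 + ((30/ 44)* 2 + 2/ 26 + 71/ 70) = 1305853/ 10010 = 130.45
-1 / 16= -0.06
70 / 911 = 0.08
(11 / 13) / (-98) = -11 / 1274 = -0.01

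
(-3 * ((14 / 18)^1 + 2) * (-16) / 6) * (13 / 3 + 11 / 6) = 3700 / 27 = 137.04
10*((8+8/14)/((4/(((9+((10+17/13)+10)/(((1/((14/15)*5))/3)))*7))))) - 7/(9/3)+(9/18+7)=3595903/78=46101.32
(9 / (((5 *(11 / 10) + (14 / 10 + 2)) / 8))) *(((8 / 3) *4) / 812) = 1920 / 18067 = 0.11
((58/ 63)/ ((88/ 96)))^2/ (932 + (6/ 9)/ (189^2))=6539616/ 6042493039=0.00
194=194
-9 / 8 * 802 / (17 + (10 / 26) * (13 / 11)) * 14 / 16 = -45.23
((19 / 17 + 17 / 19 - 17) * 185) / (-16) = 895585 / 5168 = 173.29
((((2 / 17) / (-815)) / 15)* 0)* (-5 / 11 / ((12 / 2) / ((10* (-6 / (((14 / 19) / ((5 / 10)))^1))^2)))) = 0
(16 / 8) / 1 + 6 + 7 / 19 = 159 / 19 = 8.37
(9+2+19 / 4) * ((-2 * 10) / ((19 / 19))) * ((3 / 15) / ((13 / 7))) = -441 / 13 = -33.92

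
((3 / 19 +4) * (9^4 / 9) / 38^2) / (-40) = -57591 / 1097440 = -0.05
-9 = -9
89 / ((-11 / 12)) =-1068 / 11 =-97.09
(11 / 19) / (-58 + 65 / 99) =-1089 / 107863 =-0.01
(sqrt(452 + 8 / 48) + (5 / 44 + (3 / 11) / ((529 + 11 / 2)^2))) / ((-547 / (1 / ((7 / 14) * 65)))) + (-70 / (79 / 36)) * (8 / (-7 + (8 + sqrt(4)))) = -6006867881157587 / 70616447462990 - sqrt(16278) / 106665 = -85.06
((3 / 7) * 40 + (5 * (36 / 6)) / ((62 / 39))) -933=-194646 / 217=-896.99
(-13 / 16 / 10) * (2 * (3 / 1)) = -39 / 80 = -0.49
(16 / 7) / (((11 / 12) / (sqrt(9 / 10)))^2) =10368 / 4235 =2.45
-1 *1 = -1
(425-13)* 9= 3708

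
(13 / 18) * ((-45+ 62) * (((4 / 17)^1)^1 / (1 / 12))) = 104 / 3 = 34.67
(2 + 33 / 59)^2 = 22801 / 3481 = 6.55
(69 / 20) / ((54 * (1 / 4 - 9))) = -0.01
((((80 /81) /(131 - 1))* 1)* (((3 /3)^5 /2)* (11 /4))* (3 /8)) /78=11 /219024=0.00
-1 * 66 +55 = -11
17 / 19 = 0.89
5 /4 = 1.25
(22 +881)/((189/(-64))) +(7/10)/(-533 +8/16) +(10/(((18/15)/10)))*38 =45702679/15975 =2860.89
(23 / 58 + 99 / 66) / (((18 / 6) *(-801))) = -55 / 69687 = -0.00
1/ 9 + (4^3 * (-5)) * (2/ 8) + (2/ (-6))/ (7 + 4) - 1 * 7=-8605/ 99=-86.92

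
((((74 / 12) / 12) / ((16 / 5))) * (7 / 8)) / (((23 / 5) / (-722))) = -2337475 / 105984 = -22.05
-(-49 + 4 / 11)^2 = -286225 / 121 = -2365.50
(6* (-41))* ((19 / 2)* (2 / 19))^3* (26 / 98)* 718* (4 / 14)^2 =-9184656 / 2401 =-3825.35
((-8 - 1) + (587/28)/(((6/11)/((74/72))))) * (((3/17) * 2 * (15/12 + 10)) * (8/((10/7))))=184477/272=678.22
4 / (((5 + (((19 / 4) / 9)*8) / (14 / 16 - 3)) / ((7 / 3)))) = 1428 / 461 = 3.10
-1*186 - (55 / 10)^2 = -865 / 4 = -216.25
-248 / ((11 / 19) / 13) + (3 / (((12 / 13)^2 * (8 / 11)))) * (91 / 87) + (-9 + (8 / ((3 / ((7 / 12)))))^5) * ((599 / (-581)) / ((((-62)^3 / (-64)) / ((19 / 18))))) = -2089670368563118313375 / 375592510154074752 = -5563.66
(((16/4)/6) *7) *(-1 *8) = -112/3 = -37.33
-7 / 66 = -0.11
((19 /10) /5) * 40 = 76 /5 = 15.20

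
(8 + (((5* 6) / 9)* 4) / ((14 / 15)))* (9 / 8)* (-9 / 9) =-351 / 14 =-25.07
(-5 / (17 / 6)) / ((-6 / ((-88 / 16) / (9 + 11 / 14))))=-385 / 2329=-0.17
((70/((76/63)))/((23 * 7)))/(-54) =-35/5244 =-0.01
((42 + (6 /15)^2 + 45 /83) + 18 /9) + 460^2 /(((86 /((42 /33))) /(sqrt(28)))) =92757 /2075 + 2962400* sqrt(7) /473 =16615.05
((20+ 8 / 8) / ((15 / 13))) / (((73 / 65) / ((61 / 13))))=5551 / 73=76.04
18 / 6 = 3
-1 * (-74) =74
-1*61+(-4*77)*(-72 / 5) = 21871 / 5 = 4374.20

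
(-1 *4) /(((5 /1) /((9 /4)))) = -9 /5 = -1.80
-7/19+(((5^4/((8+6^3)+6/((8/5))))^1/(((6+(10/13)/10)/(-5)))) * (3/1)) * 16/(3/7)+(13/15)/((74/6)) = -64048423512/252971035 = -253.18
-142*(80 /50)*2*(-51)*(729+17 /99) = 2788189312 /165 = 16898117.04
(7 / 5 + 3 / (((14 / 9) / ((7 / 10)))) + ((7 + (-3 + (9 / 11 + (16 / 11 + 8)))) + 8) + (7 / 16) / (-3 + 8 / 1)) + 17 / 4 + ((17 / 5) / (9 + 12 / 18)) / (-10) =3741877 / 127600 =29.33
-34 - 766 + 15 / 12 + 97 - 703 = -5619 / 4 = -1404.75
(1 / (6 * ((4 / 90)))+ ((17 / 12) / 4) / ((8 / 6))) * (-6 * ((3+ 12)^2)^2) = -1219746.09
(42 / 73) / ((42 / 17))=17 / 73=0.23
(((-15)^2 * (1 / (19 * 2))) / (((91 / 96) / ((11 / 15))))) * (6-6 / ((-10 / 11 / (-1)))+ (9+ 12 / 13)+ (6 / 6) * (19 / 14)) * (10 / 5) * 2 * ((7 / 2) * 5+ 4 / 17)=9283122288 / 2674763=3470.63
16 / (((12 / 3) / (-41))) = -164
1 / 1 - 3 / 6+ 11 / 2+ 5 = 11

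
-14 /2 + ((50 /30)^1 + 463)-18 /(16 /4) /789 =722189 /1578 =457.66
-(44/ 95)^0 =-1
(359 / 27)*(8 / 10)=1436 / 135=10.64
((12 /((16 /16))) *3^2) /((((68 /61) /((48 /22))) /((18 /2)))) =355752 /187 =1902.42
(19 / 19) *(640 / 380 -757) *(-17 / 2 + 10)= -43053 / 38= -1132.97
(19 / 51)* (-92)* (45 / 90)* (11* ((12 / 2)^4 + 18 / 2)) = -4182090 / 17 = -246005.29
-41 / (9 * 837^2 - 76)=-41 / 6305045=-0.00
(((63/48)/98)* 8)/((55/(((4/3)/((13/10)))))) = 2/1001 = 0.00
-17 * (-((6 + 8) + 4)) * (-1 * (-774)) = 236844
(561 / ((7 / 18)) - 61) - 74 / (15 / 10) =27977 / 21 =1332.24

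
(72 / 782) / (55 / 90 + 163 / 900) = 0.12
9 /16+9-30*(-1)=633 /16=39.56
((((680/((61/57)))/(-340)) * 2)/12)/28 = -19/1708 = -0.01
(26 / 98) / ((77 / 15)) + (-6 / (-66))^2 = 2488 / 41503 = 0.06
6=6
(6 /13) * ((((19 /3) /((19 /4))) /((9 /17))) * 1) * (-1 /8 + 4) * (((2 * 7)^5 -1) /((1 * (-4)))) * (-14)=152617619 /18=8478756.61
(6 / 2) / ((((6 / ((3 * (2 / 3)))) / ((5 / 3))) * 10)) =1 / 6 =0.17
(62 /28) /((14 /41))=1271 /196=6.48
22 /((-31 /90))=-1980 /31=-63.87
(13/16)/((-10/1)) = -13/160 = -0.08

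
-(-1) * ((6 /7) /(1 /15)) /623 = 90 /4361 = 0.02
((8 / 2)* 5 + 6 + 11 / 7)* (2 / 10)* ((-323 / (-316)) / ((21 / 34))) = 9.13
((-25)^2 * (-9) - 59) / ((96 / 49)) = -2901.21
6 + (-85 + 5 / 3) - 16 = -280 / 3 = -93.33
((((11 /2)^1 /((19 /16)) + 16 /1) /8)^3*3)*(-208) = -73412976 /6859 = -10703.16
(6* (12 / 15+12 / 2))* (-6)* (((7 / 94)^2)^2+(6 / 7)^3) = -2580345165087 / 16737305830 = -154.17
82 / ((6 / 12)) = 164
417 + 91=508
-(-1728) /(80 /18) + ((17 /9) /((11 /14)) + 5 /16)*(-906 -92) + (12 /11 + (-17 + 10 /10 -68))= -9524657 /3960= -2405.22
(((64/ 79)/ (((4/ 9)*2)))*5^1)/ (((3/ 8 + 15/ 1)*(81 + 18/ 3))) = 320/ 93931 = 0.00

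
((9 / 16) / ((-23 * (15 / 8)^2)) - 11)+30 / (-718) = -2280736 / 206425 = -11.05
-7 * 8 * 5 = -280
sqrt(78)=8.83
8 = 8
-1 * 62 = -62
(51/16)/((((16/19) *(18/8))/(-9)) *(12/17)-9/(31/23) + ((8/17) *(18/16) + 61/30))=-7659945/10245176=-0.75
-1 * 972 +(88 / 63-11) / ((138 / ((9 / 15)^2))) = -4694881 / 4830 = -972.03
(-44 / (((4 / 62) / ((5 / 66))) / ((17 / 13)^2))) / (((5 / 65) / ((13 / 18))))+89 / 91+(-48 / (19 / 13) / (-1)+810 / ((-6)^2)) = -36096085 / 46683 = -773.22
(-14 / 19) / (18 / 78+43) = -91 / 5339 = -0.02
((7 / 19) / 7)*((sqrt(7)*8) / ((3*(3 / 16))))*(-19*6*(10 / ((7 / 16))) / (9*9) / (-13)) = 40960*sqrt(7) / 22113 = 4.90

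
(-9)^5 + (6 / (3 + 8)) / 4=-1299075 / 22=-59048.86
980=980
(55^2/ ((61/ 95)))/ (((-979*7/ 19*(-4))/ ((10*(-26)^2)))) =838873750/ 38003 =22073.88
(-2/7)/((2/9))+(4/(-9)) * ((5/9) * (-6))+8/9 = 205/189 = 1.08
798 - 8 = 790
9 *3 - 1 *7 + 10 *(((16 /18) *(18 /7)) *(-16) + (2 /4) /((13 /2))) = -31390 /91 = -344.95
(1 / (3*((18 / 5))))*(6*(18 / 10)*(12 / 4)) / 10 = 3 / 10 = 0.30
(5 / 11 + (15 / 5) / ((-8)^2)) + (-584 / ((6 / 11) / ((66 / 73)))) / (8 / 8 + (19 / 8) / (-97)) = -528555051 / 532928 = -991.79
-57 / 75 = -19 / 25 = -0.76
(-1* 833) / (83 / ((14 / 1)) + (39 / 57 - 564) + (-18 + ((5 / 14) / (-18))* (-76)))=1994202 / 1373867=1.45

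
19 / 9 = 2.11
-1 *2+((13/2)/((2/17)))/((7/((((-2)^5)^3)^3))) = -1943936557907982/7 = -277705222558283.14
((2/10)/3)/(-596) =-1/8940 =-0.00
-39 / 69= -13 / 23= -0.57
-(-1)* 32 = 32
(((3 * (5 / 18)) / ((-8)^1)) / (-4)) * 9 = 15 / 64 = 0.23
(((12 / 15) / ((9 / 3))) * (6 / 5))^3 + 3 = 47387 / 15625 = 3.03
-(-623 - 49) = 672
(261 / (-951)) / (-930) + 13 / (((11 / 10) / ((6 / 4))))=19162969 / 1080970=17.73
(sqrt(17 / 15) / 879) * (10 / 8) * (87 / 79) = 29 * sqrt(255) / 277764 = 0.00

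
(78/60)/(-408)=-13/4080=-0.00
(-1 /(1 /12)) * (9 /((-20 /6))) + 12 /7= 1194 /35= 34.11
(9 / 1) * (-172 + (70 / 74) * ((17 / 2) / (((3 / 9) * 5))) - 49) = -1945.58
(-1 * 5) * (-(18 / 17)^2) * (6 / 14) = 4860 / 2023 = 2.40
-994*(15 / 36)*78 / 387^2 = -32305 / 149769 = -0.22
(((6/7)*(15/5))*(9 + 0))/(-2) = -81/7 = -11.57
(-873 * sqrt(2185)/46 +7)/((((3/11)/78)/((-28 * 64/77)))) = -46592 +2905344 * sqrt(2185)/23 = 5858075.49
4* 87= 348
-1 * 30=-30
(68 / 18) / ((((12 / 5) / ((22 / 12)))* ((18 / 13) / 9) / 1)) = 12155 / 648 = 18.76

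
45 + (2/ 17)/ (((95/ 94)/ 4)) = 73427/ 1615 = 45.47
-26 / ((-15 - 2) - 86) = 26 / 103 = 0.25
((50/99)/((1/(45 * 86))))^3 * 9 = 89445375000000/1331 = 67201634109.69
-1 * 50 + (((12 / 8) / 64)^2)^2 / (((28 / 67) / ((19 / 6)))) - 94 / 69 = -53274771967985 / 1037234601984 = -51.36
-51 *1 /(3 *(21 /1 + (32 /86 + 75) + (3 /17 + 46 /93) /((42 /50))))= -24269931 /138725519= -0.17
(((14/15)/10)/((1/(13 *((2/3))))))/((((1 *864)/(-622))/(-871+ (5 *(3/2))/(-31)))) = 507.35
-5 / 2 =-2.50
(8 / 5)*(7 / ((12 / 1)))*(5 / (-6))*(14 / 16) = -0.68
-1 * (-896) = 896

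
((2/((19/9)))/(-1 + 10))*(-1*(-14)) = 28/19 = 1.47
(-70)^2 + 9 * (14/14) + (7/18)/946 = 83590459/17028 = 4909.00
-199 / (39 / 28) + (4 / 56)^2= -1092073 / 7644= -142.87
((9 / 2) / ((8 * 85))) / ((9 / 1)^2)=1 / 12240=0.00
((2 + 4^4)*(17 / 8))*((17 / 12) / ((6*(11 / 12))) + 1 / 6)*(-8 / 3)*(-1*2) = 40936 / 33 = 1240.48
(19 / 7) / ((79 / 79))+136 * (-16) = -15213 / 7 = -2173.29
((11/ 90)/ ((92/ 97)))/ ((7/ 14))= 1067/ 4140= 0.26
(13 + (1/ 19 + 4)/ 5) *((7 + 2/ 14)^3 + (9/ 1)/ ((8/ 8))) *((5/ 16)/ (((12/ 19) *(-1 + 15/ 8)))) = 21006268/ 7203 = 2916.32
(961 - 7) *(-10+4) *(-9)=51516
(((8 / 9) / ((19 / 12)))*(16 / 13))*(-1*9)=-1536 / 247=-6.22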